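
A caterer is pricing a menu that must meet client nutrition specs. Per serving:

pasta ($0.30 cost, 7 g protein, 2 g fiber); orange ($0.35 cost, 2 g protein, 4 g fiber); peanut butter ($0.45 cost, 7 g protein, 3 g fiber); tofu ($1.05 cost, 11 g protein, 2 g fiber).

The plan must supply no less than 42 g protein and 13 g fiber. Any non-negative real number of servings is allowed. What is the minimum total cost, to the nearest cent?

An LP optimum is at a vertex; with two nutrient constraints at most two foods are used. Check each candidate.
pasta only: max(42/7, 13/2) = 6.5 servings → $1.95.
orange only: max(42/2, 13/4) = 21 servings → $7.35.
peanut butter only: max(42/7, 13/3) = 6 servings → $2.70.
tofu only: max(42/11, 13/2) = 6.5 servings → $6.83.
pasta + orange with both tight: 5.917 servings and 0.2917 servings → $1.88.
pasta + peanut butter with both tight: 5 servings and 1 serving → $1.95.
pasta + tofu with both targets exact would need a negative amount; discard.
orange + peanut butter: intersection lies outside the first quadrant.
orange + tofu with both tight: 1.475 servings and 3.55 servings → $4.24.
peanut butter + tofu with both tight: 3.105 servings and 1.842 servings → $3.33.
So the least-cost plan costs $1.88.

$1.88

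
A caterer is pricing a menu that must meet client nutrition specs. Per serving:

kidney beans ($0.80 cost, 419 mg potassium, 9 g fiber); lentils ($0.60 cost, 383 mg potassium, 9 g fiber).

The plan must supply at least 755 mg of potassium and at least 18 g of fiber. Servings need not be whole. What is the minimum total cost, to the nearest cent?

$1.20

At the optimum either one food covers both requirements or two foods hit both targets exactly; no other combination can be cheaper.
kidney beans only: max(755/419, 18/9) = 2 servings → $1.60.
lentils only: max(755/383, 18/9) = 2 servings → $1.20.
kidney beans + lentils: the both-tight solution has a negative serving — not a feasible corner.
So the least-cost plan costs $1.20.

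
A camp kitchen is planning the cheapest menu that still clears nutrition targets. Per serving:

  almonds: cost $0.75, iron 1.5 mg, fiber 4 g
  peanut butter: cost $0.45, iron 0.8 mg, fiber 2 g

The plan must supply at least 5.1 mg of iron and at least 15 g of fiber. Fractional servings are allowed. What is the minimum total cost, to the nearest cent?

$2.81

At the optimum either one food covers both requirements or two foods hit both targets exactly; no other combination can be cheaper.
almonds only: max(5.1/1.5, 15/4) = 3.75 servings → $2.81.
peanut butter only: max(5.1/0.8, 15/2) = 7.5 servings → $3.38.
almonds + peanut butter with both targets exact would need a negative amount; discard.
So the least-cost plan costs $2.81.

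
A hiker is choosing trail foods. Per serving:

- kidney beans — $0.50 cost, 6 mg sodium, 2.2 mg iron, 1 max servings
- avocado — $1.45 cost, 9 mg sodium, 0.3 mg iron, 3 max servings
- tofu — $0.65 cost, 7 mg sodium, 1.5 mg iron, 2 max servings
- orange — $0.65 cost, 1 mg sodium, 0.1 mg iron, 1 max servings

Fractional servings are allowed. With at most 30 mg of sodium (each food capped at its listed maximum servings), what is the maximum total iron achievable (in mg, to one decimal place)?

5.6 mg

Iron per mg sodium: kidney beans 0.3667, tofu 0.2143, orange 0.1, avocado 0.03333.
Take 1 serving of kidney beans: uses 6 mg sodium, +2.2 mg iron (running total 2.2 mg).
Take 2 servings of tofu: uses 14 mg sodium, +3.0 mg iron (running total 5.2 mg).
Take 1 serving of orange: uses 1 mg sodium, +0.1 mg iron (running total 5.3 mg).
Take 1 serving of avocado: uses 9 mg sodium, +0.3 mg iron (running total 5.6 mg).
Greedy by best ratio exhausts the sodium allowance optimally: 5.6 mg.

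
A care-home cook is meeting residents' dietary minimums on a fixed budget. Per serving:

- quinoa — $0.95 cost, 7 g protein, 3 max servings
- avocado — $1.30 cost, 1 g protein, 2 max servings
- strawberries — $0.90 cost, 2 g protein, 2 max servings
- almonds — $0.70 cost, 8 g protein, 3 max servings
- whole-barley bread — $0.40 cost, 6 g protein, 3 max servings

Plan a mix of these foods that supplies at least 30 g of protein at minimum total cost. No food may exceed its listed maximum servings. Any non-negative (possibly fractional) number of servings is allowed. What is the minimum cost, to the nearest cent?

Cost per g of protein: whole-barley bread $0.0667, almonds $0.0875, quinoa $0.1357, strawberries $0.4500, avocado $1.3000.
Take 3 servings of whole-barley bread: +18.0 g protein for $1.20 (total $1.20, still need 12.0 g).
Take 1.5 servings of almonds: +12.0 g protein for $1.05 (total $2.25, still need 0.0 g).
Filling from the cheapest source first is optimal under one linear minimum: $2.25.

$2.25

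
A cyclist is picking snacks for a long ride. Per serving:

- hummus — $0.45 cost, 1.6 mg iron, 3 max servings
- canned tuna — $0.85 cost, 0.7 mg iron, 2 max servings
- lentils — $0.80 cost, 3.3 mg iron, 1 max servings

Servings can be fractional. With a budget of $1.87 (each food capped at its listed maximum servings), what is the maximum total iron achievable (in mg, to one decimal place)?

Iron per dollar: lentils 4.125, hummus 3.556, canned tuna 0.8235.
Take 1 serving of lentils: spends $0.80, +3.3 mg iron (running total 3.3 mg).
Take 2.378 servings of hummus: spends $1.07, +3.8 mg iron (running total 7.1 mg).
Filling greedily by iron-per-dollar is optimal for one linear limit, giving 7.1 mg.

7.1 mg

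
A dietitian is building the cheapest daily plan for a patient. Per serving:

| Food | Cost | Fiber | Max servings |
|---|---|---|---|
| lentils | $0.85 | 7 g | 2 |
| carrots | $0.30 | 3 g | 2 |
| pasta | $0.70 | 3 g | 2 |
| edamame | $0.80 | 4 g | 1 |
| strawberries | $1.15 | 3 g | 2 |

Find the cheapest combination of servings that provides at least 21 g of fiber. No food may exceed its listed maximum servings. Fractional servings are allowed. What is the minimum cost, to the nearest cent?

$2.50

Cost per g of fiber: carrots $0.1000, lentils $0.1214, edamame $0.2000, pasta $0.2333, strawberries $0.3833.
Take 2 servings of carrots: +6.0 g fiber for $0.60 (total $0.60, still need 15.0 g).
Take 2 servings of lentils: +14.0 g fiber for $1.70 (total $2.30, still need 1.0 g).
Take 0.25 servings of edamame: +1.0 g fiber for $0.20 (total $2.50, still need 0.0 g).
Filling from the cheapest source first is optimal under one linear minimum: $2.50.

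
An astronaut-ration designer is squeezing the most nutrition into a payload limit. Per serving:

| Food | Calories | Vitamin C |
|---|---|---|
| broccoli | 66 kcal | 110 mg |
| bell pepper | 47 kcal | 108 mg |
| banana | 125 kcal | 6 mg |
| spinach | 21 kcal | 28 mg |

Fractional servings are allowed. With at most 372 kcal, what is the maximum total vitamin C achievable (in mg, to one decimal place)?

854.8 mg

Vitamin C per kcal: bell pepper 2.298, broccoli 1.667, spinach 1.333, banana 0.048.
With no serving limits, spend the whole calories allowance on bell pepper: 372 kcal / 47 kcal × 108 mg = 854.8 mg.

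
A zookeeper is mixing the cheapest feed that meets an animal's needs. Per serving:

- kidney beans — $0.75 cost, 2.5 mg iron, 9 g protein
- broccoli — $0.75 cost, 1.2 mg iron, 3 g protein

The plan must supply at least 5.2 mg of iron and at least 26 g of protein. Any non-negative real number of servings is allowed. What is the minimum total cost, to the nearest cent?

$2.17

kidney beans only: max(5.2/2.5, 26/9) = 2.889 servings → $2.17.
broccoli only: max(5.2/1.2, 26/3) = 8.667 servings → $6.50.
kidney beans + broccoli: intersection lies outside the first quadrant.
So the least-cost plan costs $2.17.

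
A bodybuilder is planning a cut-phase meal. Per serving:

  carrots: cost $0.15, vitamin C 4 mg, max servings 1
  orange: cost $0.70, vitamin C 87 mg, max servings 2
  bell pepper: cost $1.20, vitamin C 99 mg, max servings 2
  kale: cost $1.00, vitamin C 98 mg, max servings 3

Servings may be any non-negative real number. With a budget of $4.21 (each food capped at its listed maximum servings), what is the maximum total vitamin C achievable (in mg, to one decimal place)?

449.4 mg

Vitamin C per dollar: orange 124.3, kale 98, bell pepper 82.5, carrots 26.67.
Take 2 servings of orange: spends $1.40, +174.0 mg vitamin C (running total 174.0 mg).
Take 2.81 servings of kale: spends $2.81, +275.4 mg vitamin C (running total 449.4 mg).
Filling greedily by vitamin C-per-dollar is optimal for one linear limit, giving 449.4 mg.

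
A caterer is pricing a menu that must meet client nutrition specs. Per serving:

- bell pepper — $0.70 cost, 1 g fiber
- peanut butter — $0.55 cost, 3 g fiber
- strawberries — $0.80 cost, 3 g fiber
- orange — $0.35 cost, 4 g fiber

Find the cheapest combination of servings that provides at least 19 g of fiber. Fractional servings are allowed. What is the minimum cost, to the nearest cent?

Cost per g of fiber: orange $0.0875, peanut butter $0.1833, strawberries $0.2667, bell pepper $0.7000.
With no serving limits, use only orange: 19 g / 4 g = 4.75 servings × $0.35 = $1.66.

$1.66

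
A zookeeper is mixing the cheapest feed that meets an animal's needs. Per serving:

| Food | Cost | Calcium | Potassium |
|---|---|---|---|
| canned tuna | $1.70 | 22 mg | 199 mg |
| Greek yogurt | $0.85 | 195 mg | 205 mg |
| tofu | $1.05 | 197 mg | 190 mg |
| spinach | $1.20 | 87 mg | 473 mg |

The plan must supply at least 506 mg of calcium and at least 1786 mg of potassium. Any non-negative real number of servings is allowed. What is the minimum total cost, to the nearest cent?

A basic optimal solution has at most two foods positive. Try each food alone and each pair with both targets met exactly.
canned tuna only: max(506/22, 1786/199) = 23 servings → $39.10.
Greek yogurt only: max(506/195, 1786/205) = 8.712 servings → $7.41.
tofu only: max(506/197, 1786/190) = 9.4 servings → $9.87.
spinach only: max(506/87, 1786/473) = 5.816 servings → $6.98.
canned tuna + Greek yogurt with both tight: 7.13 servings and 1.79 servings → $13.64.
canned tuna + tofu with both tight: 7.301 servings and 1.753 servings → $14.25.
canned tuna + spinach: the both-tight solution has a negative serving — not a feasible corner.
Greek yogurt + tofu: the both-tight solution has a negative serving — not a feasible corner.
Greek yogurt + spinach with both tight: 1.128 servings and 3.287 servings → $4.90.
tofu + spinach with both tight: 1.095 servings and 3.336 servings → $5.15.
The minimum over all feasible corners is $4.90.

$4.90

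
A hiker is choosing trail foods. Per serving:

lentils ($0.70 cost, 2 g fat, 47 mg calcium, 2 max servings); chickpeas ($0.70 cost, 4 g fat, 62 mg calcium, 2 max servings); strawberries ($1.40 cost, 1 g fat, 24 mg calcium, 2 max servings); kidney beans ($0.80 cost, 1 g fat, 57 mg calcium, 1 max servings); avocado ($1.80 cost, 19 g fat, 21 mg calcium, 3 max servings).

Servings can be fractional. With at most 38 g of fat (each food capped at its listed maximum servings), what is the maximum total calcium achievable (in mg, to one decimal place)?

348.4 mg

Calcium per g fat: kidney beans 57, strawberries 24, lentils 23.5, chickpeas 15.5, avocado 1.105.
Take 1 serving of kidney beans: uses 1 g fat, +57.0 mg calcium (running total 57.0 mg).
Take 2 servings of strawberries: uses 2 g fat, +48.0 mg calcium (running total 105.0 mg).
Take 2 servings of lentils: uses 4 g fat, +94.0 mg calcium (running total 199.0 mg).
Take 2 servings of chickpeas: uses 8 g fat, +124.0 mg calcium (running total 323.0 mg).
Take 1.211 servings of avocado: uses 23 g fat, +25.4 mg calcium (running total 348.4 mg).
Filling greedily by calcium-per-g fat is optimal for one linear limit, giving 348.4 mg.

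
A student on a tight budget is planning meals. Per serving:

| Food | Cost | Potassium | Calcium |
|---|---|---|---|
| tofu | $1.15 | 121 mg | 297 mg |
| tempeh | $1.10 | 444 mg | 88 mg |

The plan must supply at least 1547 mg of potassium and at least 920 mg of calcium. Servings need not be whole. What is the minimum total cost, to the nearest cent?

tofu only: max(1547/121, 920/297) = 12.79 servings → $14.70.
tempeh only: max(1547/444, 920/88) = 10.45 servings → $11.50.
tofu + tempeh with both tight: 2.247 servings and 2.872 servings → $5.74.
Cheapest feasible corner: $5.74.

$5.74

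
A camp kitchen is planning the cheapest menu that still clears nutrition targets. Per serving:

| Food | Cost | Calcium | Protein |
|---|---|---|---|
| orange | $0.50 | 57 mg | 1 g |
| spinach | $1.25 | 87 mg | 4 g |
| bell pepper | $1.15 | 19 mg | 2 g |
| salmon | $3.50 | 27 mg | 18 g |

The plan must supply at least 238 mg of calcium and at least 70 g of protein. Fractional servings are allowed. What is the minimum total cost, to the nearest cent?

Two binding constraints pin down two serving amounts, so the optimal mix uses at most two foods. The candidates are each food alone (scaled to the tighter of calcium/protein) and each pair with both constraints tight.
orange only: max(238/57, 70/1) = 70 servings → $35.00.
spinach only: max(238/87, 70/4) = 17.5 servings → $21.88.
bell pepper only: max(238/19, 70/2) = 35 servings → $40.25.
salmon only: max(238/27, 70/18) = 8.815 servings → $30.85.
orange + spinach with both targets exact would need a negative amount; discard.
orange + bell pepper: intersection lies outside the first quadrant.
orange + salmon with both tight: 2.396 servings and 3.756 servings → $14.34.
spinach + bell pepper with both targets exact would need a negative amount; discard.
spinach + salmon with both tight: 1.642 servings and 3.524 servings → $14.39.
bell pepper + salmon with both tight: 8.312 servings and 2.965 servings → $19.94.
The minimum over all feasible corners is $14.34.

$14.34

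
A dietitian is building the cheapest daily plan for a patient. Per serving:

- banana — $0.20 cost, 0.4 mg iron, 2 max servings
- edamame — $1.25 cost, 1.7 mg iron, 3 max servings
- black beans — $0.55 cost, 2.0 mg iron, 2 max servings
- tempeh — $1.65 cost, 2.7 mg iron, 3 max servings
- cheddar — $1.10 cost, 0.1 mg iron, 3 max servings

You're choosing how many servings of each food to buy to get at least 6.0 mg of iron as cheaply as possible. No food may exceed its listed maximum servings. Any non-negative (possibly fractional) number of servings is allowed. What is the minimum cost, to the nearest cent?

Cost per mg of iron: black beans $0.2750, banana $0.5000, tempeh $0.6111, edamame $0.7353, cheddar $11.0000.
Take 2 servings of black beans: +4.0 mg iron for $1.10 (total $1.10, still need 2.0 mg).
Take 2 servings of banana: +0.8 mg iron for $0.40 (total $1.50, still need 1.2 mg).
Take 0.4444 servings of tempeh: +1.2 mg iron for $0.73 (total $2.23, still need 0.0 mg).
Greedy by cheapest-per-mg is optimal for a single linear constraint, so the minimum cost is $2.23.

$2.23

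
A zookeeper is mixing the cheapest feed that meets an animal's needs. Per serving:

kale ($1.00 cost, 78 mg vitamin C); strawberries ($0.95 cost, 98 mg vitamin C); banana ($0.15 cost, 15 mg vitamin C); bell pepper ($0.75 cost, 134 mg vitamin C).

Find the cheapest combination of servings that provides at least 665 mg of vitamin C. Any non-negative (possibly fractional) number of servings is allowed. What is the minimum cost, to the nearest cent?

Cost per mg of vitamin C: bell pepper $0.0056, strawberries $0.0097, banana $0.0100, kale $0.0128.
With no serving limits, use only bell pepper: 665 mg / 134 mg = 4.963 servings × $0.75 = $3.72.

$3.72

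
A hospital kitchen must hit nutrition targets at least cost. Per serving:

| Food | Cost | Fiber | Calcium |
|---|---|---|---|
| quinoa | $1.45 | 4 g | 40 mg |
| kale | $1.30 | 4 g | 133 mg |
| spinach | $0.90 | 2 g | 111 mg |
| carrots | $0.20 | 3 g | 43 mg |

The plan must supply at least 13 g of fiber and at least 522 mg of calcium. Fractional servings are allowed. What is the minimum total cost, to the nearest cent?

quinoa only: max(13/4, 522/40) = 13.05 servings → $18.92.
kale only: max(13/4, 522/133) = 3.925 servings → $5.10.
spinach only: max(13/2, 522/111) = 6.5 servings → $5.85.
carrots only: max(13/3, 522/43) = 12.14 servings → $2.43.
quinoa + kale with both targets exact would need a negative amount; discard.
quinoa + spinach with both tight: 1.096 servings and 4.308 servings → $5.47.
quinoa + carrots: the both-tight solution has a negative serving — not a feasible corner.
kale + spinach with both tight: 2.242 servings and 2.017 servings → $4.73.
kale + carrots with both targets exact would need a negative amount; discard.
spinach + carrots with both tight: 4.077 servings and 1.615 servings → $3.99.
The minimum over all feasible corners is $2.43.

$2.43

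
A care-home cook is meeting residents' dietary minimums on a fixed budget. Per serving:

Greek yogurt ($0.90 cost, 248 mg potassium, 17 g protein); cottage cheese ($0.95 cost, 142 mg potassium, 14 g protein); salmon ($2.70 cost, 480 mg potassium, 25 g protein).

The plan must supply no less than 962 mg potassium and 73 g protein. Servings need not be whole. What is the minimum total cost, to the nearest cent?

$3.86

The cheapest plan sits at a corner of the feasible region — with two constraints it uses at most two foods.
Greek yogurt only: max(962/248, 73/17) = 4.294 servings → $3.86.
cottage cheese only: max(962/142, 73/14) = 6.775 servings → $6.44.
salmon only: max(962/480, 73/25) = 2.92 servings → $7.88.
Greek yogurt + cottage cheese with both tight: 2.932 servings and 1.654 servings → $4.21.
Greek yogurt + salmon with both targets exact would need a negative amount; discard.
cottage cheese + salmon with both tight: 3.467 servings and 0.9785 servings → $5.94.
Cheapest feasible corner: $3.86.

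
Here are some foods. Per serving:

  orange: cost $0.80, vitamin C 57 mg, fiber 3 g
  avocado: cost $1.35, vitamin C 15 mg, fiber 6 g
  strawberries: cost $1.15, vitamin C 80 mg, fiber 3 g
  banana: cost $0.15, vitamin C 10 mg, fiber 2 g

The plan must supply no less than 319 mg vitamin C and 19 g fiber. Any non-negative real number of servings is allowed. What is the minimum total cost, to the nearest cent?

Check every corner: each single food scaled to meet both minima, and each pair solved so both constraints bind.
orange only: max(319/57, 19/3) = 6.333 servings → $5.07.
avocado only: max(319/15, 19/6) = 21.27 servings → $28.71.
strawberries only: max(319/80, 19/3) = 6.333 servings → $7.28.
banana only: max(319/10, 19/2) = 31.9 servings → $4.79.
orange + avocado with both tight: 5.485 servings and 0.4242 servings → $4.96.
orange + strawberries with both targets exact would need a negative amount; discard.
orange + banana with both tight: 5.333 servings and 1.5 servings → $4.49.
avocado + strawberries with both tight: 1.294 servings and 3.745 servings → $6.05.
avocado + banana: intersection lies outside the first quadrant.
strawberries + banana with both tight: 3.446 servings and 4.331 servings → $4.61.
The minimum over all feasible corners is $4.49.

$4.49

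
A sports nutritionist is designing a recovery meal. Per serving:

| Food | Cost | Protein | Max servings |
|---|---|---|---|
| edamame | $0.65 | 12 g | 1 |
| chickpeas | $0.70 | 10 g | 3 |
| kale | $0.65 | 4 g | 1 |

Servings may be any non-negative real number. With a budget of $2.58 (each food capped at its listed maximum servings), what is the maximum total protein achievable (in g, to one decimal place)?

Protein per dollar: edamame 18.46, chickpeas 14.29, kale 6.154.
Take 1 serving of edamame: spends $0.65, +12.0 g protein (running total 12.0 g).
Take 2.757 servings of chickpeas: spends $1.93, +27.6 g protein (running total 39.6 g).
Filling greedily by protein-per-dollar is optimal for one linear limit, giving 39.6 g.

39.6 g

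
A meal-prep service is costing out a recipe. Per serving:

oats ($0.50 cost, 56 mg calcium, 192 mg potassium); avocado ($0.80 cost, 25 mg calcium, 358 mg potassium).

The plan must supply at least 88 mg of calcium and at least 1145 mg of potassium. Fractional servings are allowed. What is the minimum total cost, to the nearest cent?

For a min-cost LP with two ≥-constraints, a basic feasible solution has at most two positive variables.
oats only: max(88/56, 1145/192) = 5.964 servings → $2.98.
avocado only: max(88/25, 1145/358) = 3.52 servings → $2.82.
oats + avocado with both tight: 0.1888 servings and 3.097 servings → $2.57.
The minimum over all feasible corners is $2.57.

$2.57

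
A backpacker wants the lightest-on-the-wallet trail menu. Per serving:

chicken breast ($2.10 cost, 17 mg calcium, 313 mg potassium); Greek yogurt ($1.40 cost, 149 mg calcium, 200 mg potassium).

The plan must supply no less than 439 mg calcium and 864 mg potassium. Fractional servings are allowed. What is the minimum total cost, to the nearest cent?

$5.96

For a min-cost LP with two ≥-constraints, a basic feasible solution has at most two positive variables.
chicken breast only: max(439/17, 864/313) = 25.82 servings → $54.23.
Greek yogurt only: max(439/149, 864/200) = 4.32 servings → $6.05.
chicken breast + Greek yogurt with both tight: 0.9468 servings and 2.838 servings → $5.96.
Cheapest feasible corner: $5.96.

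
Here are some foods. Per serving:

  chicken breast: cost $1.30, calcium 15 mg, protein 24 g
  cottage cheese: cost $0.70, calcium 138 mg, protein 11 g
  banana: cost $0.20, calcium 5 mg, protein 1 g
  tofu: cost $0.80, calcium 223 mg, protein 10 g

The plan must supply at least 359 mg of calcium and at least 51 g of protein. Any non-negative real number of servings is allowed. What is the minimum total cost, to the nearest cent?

$3.02

An LP optimum is at a vertex; with two nutrient constraints at most two foods are used. Check each candidate.
chicken breast only: max(359/15, 51/24) = 23.93 servings → $31.11.
cottage cheese only: max(359/138, 51/11) = 4.636 servings → $3.25.
banana only: max(359/5, 51/1) = 71.8 servings → $14.36.
tofu only: max(359/223, 51/10) = 5.1 servings → $4.08.
chicken breast + cottage cheese with both tight: 0.9816 servings and 2.495 servings → $3.02.
chicken breast + banana: the both-tight solution has a negative serving — not a feasible corner.
chicken breast + tofu with both tight: 1.496 servings and 1.509 servings → $3.15.
cottage cheese + banana with both tight: 1.253 servings and 37.22 servings → $8.32.
cottage cheese + tofu with both targets exact would need a negative amount; discard.
banana + tofu with both tight: 44.99 servings and 0.6012 servings → $9.48.
Cheapest feasible corner: $3.02.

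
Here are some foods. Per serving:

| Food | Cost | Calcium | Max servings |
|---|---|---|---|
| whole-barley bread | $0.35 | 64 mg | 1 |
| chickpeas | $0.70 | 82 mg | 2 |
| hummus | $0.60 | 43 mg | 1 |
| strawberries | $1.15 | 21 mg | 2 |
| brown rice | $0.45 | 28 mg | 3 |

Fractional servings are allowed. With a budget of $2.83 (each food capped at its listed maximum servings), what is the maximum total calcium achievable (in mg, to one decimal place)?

Calcium per dollar: whole-barley bread 182.9, chickpeas 117.1, hummus 71.67, brown rice 62.22, strawberries 18.26.
Take 1 serving of whole-barley bread: spends $0.35, +64.0 mg calcium (running total 64.0 mg).
Take 2 servings of chickpeas: spends $1.40, +164.0 mg calcium (running total 228.0 mg).
Take 1 serving of hummus: spends $0.60, +43.0 mg calcium (running total 271.0 mg).
Take 1.067 servings of brown rice: spends $0.48, +29.9 mg calcium (running total 300.9 mg).
Greedy by best ratio exhausts the cost allowance optimally: 300.9 mg.

300.9 mg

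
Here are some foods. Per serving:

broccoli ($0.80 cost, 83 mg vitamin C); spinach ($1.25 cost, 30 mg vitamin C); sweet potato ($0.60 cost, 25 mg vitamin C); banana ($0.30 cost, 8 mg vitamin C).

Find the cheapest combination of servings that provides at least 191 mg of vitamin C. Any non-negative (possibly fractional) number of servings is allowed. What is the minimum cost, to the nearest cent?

Cost per mg of vitamin C: broccoli $0.0096, sweet potato $0.0240, banana $0.0375, spinach $0.0417.
With no serving limits, use only broccoli: 191 mg / 83 mg = 2.301 servings × $0.80 = $1.84.

$1.84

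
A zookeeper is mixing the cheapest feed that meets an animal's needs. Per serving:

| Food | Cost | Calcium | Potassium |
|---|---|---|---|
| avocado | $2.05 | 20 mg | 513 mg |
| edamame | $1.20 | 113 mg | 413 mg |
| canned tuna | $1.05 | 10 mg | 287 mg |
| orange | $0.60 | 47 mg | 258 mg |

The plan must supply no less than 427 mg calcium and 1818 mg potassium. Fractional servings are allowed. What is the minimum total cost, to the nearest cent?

Compare the cost at each extreme point of the feasible region.
avocado only: max(427/20, 1818/513) = 21.35 servings → $43.77.
edamame only: max(427/113, 1818/413) = 4.402 servings → $5.28.
canned tuna only: max(427/10, 1818/287) = 42.7 servings → $44.84.
orange only: max(427/47, 1818/258) = 9.085 servings → $5.45.
avocado + edamame with both tight: 0.5851 servings and 3.675 servings → $5.61.
avocado + canned tuna: the both-tight solution has a negative serving — not a feasible corner.
avocado + orange with both targets exact would need a negative amount; discard.
edamame + canned tuna with both tight: 3.688 servings and 1.028 servings → $5.50.
edamame + orange with both tight: 2.537 servings and 2.985 servings → $4.84.
canned tuna + orange: the both-tight solution has a negative serving — not a feasible corner.
Cheapest feasible corner: $4.84.

$4.84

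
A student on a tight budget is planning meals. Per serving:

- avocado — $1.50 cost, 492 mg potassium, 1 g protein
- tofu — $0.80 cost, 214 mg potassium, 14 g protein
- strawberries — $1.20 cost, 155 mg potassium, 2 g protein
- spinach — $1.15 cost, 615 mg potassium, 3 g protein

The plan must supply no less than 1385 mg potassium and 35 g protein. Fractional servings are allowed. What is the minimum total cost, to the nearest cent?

avocado only: max(1385/492, 35/1) = 35 servings → $52.50.
tofu only: max(1385/214, 35/14) = 6.472 servings → $5.18.
strawberries only: max(1385/155, 35/2) = 17.5 servings → $21.00.
spinach only: max(1385/615, 35/3) = 11.67 servings → $13.42.
avocado + tofu with both tight: 1.783 servings and 2.373 servings → $4.57.
avocado + strawberries: the both-tight solution has a negative serving — not a feasible corner.
avocado + spinach: the both-tight solution has a negative serving — not a feasible corner.
tofu + strawberries with both tight: 1.524 servings and 6.831 servings → $9.42.
tofu + spinach with both tight: 2.18 servings and 1.493 servings → $3.46.
strawberries + spinach with both targets exact would need a negative amount; discard.
The minimum over all feasible corners is $3.46.

$3.46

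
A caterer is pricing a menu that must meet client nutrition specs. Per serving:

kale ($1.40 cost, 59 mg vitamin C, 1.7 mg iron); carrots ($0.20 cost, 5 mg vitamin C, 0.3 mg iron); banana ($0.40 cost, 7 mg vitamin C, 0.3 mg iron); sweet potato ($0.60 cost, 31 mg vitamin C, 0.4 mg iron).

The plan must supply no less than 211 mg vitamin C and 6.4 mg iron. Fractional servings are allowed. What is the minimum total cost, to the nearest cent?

With two linear requirements the optimum uses one or two foods; enumerate the corners.
kale only: max(211/59, 6.4/1.7) = 3.765 servings → $5.27.
carrots only: max(211/5, 6.4/0.3) = 42.2 servings → $8.44.
banana only: max(211/7, 6.4/0.3) = 30.14 servings → $12.06.
sweet potato only: max(211/31, 6.4/0.4) = 16 servings → $9.60.
kale + carrots with both tight: 3.402 servings and 2.054 servings → $5.17.
kale + banana with both tight: 3.19 servings and 3.259 servings → $5.77.
kale + sweet potato: intersection lies outside the first quadrant.
carrots + banana with both targets exact would need a negative amount; discard.
carrots + sweet potato with both tight: 15.62 servings and 4.288 servings → $5.70.
banana + sweet potato with both tight: 17.54 servings and 2.846 servings → $8.72.
The minimum over all feasible corners is $5.17.

$5.17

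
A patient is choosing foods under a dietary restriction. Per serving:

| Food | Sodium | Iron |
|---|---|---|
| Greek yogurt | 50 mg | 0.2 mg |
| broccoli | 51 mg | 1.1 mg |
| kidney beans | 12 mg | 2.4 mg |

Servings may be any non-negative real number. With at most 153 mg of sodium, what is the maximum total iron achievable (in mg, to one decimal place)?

Iron per mg sodium: kidney beans 0.2, broccoli 0.02157, Greek yogurt 0.004.
With no serving limits, spend the whole sodium allowance on kidney beans: 153 mg / 12 mg × 2.4 mg = 30.6 mg.

30.6 mg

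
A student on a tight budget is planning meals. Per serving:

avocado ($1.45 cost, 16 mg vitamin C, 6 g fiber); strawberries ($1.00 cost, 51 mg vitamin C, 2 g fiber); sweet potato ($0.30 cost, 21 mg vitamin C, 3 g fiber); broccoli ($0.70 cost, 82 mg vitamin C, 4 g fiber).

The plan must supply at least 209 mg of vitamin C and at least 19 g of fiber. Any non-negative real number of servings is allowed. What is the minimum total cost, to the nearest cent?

Two binding constraints pin down two serving amounts, so the optimal mix uses at most two foods. The candidates are each food alone (scaled to the tighter of vitamin C/fiber) and each pair with both constraints tight.
avocado only: max(209/16, 19/6) = 13.06 servings → $18.94.
strawberries only: max(209/51, 19/2) = 9.5 servings → $9.50.
sweet potato only: max(209/21, 19/3) = 9.952 servings → $2.99.
broccoli only: max(209/82, 19/4) = 4.75 servings → $3.33.
avocado + strawberries with both tight: 2.011 servings and 3.467 servings → $6.38.
avocado + sweet potato with both targets exact would need a negative amount; discard.
avocado + broccoli with both tight: 1.687 servings and 2.22 servings → $4.00.
strawberries + sweet potato with both tight: 2.054 servings and 4.964 servings → $3.54.
strawberries + broccoli: the both-tight solution has a negative serving — not a feasible corner.
sweet potato + broccoli with both tight: 4.457 servings and 1.407 servings → $2.32.
So the least-cost plan costs $2.32.

$2.32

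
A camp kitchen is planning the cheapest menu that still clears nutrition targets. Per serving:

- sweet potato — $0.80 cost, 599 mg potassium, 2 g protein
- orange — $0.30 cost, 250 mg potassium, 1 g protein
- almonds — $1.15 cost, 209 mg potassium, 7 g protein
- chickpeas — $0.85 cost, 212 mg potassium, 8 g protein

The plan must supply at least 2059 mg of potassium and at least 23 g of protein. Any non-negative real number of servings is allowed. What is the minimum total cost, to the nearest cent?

$3.70

sweet potato only: max(2059/599, 23/2) = 11.5 servings → $9.20.
orange only: max(2059/250, 23/1) = 23 servings → $6.90.
almonds only: max(2059/209, 23/7) = 9.852 servings → $11.33.
chickpeas only: max(2059/212, 23/8) = 9.712 servings → $8.26.
sweet potato + orange: the both-tight solution has a negative serving — not a feasible corner.
sweet potato + almonds with both tight: 2.545 servings and 2.559 servings → $4.98.
sweet potato + chickpeas with both tight: 2.655 servings and 2.211 servings → $4.00.
orange + almonds with both tight: 6.234 servings and 2.395 servings → $4.62.
orange + chickpeas with both tight: 6.485 servings and 2.064 servings → $3.70.
almonds + chickpeas: intersection lies outside the first quadrant.
So the least-cost plan costs $3.70.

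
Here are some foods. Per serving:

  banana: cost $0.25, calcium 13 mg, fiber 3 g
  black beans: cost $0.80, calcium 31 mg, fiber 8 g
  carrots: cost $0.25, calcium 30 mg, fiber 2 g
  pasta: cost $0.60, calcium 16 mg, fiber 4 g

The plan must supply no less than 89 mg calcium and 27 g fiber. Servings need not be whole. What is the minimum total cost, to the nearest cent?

Check every corner: each single food scaled to meet both minima, and each pair solved so both constraints bind.
banana only: max(89/13, 27/3) = 9 servings → $2.25.
black beans only: max(89/31, 27/8) = 3.375 servings → $2.70.
carrots only: max(89/30, 27/2) = 13.5 servings → $3.38.
pasta only: max(89/16, 27/4) = 6.75 servings → $4.05.
banana + black beans with both targets exact would need a negative amount; discard.
banana + carrots with both targets exact would need a negative amount; discard.
banana + pasta: intersection lies outside the first quadrant.
black beans + carrots with both targets exact would need a negative amount; discard.
black beans + pasta: the both-tight solution has a negative serving — not a feasible corner.
carrots + pasta: the both-tight solution has a negative serving — not a feasible corner.
So the least-cost plan costs $2.25.

$2.25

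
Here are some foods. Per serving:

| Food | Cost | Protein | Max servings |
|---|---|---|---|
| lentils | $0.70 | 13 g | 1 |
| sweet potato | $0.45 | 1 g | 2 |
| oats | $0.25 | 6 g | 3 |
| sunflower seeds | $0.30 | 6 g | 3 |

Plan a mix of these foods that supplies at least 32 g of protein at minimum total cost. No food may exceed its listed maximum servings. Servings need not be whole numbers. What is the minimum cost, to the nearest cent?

$1.45

Cost per g of protein: oats $0.0417, sunflower seeds $0.0500, lentils $0.0538, sweet potato $0.4500.
Take 3 servings of oats: +18.0 g protein for $0.75 (total $0.75, still need 14.0 g).
Take 2.333 servings of sunflower seeds: +14.0 g protein for $0.70 (total $1.45, still need 0.0 g).
Filling from the cheapest source first is optimal under one linear minimum: $1.45.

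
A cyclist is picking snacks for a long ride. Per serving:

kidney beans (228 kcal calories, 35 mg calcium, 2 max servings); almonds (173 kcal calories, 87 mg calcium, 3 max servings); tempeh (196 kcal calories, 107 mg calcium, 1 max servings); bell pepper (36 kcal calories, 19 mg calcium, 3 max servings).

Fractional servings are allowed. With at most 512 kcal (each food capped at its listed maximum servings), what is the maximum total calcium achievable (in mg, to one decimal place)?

Calcium per kcal: tempeh 0.5459, bell pepper 0.5278, almonds 0.5029, kidney beans 0.1535.
Take 1 serving of tempeh: uses 196 kcal, +107.0 mg calcium (running total 107.0 mg).
Take 3 servings of bell pepper: uses 108 kcal, +57.0 mg calcium (running total 164.0 mg).
Take 1.202 servings of almonds: uses 208 kcal, +104.6 mg calcium (running total 268.6 mg).
Greedy by best ratio exhausts the calories allowance optimally: 268.6 mg.

268.6 mg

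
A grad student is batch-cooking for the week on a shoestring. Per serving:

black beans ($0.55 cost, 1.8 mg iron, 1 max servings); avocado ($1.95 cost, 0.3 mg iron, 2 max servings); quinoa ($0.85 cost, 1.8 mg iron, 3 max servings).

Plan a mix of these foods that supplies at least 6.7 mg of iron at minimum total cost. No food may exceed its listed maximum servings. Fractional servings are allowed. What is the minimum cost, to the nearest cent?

$2.86

Cost per mg of iron: black beans $0.3056, quinoa $0.4722, avocado $6.5000.
Take 1 serving of black beans: +1.8 mg iron for $0.55 (total $0.55, still need 4.9 mg).
Take 2.722 servings of quinoa: +4.9 mg iron for $2.31 (total $2.86, still need 0.0 mg).
Greedy by cheapest-per-mg is optimal for a single linear constraint, so the minimum cost is $2.86.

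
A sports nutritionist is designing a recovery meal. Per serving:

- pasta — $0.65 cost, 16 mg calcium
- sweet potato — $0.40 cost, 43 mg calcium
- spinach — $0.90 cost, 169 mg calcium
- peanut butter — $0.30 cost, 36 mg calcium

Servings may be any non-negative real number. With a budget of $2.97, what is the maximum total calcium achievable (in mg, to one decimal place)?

557.7 mg

Calcium per dollar: spinach 187.8, peanut butter 120, sweet potato 107.5, pasta 24.62.
With no serving limits, spend the whole cost allowance on spinach: $2.97 / $0.90 × 169 mg = 557.7 mg.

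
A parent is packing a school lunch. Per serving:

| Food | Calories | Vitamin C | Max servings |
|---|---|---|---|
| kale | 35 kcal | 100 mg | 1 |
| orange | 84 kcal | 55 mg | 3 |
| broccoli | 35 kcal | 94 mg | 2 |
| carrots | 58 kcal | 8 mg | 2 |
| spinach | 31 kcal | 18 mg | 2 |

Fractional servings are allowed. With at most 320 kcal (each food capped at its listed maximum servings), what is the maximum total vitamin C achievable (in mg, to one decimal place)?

428.8 mg

Vitamin C per kcal: kale 2.857, broccoli 2.686, orange 0.6548, spinach 0.5806, carrots 0.1379.
Take 1 serving of kale: uses 35 kcal, +100.0 mg vitamin C (running total 100.0 mg).
Take 2 servings of broccoli: uses 70 kcal, +188.0 mg vitamin C (running total 288.0 mg).
Take 2.56 servings of orange: uses 215 kcal, +140.8 mg vitamin C (running total 428.8 mg).
Greedy by best ratio exhausts the calories allowance optimally: 428.8 mg.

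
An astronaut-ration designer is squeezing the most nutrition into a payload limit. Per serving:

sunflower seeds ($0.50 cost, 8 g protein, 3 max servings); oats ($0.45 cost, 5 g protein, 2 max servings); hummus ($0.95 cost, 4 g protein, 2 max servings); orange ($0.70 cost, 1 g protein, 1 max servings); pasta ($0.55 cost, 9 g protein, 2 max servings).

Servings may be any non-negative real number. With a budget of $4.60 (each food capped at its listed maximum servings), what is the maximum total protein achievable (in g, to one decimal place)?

Protein per dollar: pasta 16.36, sunflower seeds 16, oats 11.11, hummus 4.211, orange 1.429.
Take 2 servings of pasta: spends $1.10, +18.0 g protein (running total 18.0 g).
Take 3 servings of sunflower seeds: spends $1.50, +24.0 g protein (running total 42.0 g).
Take 2 servings of oats: spends $0.90, +10.0 g protein (running total 52.0 g).
Take 1.158 servings of hummus: spends $1.10, +4.6 g protein (running total 56.6 g).
Greedy by best ratio exhausts the cost allowance optimally: 56.6 g.

56.6 g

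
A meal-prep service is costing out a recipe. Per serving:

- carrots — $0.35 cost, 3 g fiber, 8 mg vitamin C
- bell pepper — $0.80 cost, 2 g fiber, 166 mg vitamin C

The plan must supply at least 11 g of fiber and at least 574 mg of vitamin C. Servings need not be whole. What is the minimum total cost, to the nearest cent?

An LP optimum is at a vertex; with two nutrient constraints at most two foods are used. Check each candidate.
carrots only: max(11/3, 574/8) = 71.75 servings → $25.11.
bell pepper only: max(11/2, 574/166) = 5.5 servings → $4.40.
carrots + bell pepper with both tight: 1.407 servings and 3.39 servings → $3.20.
So the least-cost plan costs $3.20.

$3.20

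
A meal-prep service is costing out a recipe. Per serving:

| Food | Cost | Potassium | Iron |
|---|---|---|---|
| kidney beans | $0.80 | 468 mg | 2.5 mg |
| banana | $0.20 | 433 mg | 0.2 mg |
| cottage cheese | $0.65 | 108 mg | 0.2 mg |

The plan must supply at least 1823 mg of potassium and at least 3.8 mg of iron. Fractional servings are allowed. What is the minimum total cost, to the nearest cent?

$1.60

Two binding constraints pin down two serving amounts, so the optimal mix uses at most two foods. The candidates are each food alone (scaled to the tighter of potassium/iron) and each pair with both constraints tight.
kidney beans only: max(1823/468, 3.8/2.5) = 3.895 servings → $3.12.
banana only: max(1823/433, 3.8/0.2) = 19 servings → $3.80.
cottage cheese only: max(1823/108, 3.8/0.2) = 19 servings → $12.35.
kidney beans + banana with both tight: 1.295 servings and 2.81 servings → $1.60.
kidney beans + cottage cheese with both tight: 0.2596 servings and 15.75 servings → $10.45.
banana + cottage cheese: intersection lies outside the first quadrant.
So the least-cost plan costs $1.60.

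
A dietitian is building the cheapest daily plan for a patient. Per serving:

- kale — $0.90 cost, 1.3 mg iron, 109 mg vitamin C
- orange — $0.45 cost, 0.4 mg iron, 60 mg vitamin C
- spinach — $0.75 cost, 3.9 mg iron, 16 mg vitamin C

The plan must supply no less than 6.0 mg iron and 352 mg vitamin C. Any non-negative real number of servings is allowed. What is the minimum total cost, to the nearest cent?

$3.21

Check every corner: each single food scaled to meet both minima, and each pair solved so both constraints bind.
kale only: max(6.0/1.3, 352/109) = 4.615 servings → $4.15.
orange only: max(6.0/0.4, 352/60) = 15 servings → $6.75.
spinach only: max(6.0/3.9, 352/16) = 22 servings → $16.50.
kale + orange: the both-tight solution has a negative serving — not a feasible corner.
kale + spinach with both tight: 3.158 servings and 0.4858 servings → $3.21.
orange + spinach with both tight: 5.61 servings and 0.9631 servings → $3.25.
Cheapest feasible corner: $3.21.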